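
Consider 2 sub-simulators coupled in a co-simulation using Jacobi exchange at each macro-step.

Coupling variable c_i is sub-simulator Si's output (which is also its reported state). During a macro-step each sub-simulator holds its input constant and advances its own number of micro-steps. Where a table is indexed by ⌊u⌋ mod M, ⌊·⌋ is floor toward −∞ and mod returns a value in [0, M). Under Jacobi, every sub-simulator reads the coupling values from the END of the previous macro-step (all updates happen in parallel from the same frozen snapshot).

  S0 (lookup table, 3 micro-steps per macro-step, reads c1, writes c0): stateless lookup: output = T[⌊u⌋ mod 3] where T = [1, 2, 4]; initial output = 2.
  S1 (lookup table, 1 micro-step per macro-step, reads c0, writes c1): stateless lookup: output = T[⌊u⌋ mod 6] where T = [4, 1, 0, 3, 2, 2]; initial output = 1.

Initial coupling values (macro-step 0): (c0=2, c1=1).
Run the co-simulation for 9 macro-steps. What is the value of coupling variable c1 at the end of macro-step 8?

macro 1: S0 reads c1=1 → after 3×micro: 2; S1 reads c0=2 → after 1×micro: 0 ⇒ (c0=2, c1=0)
macro 2: S0 reads c1=0 → after 3×micro: 1; S1 reads c0=2 → after 1×micro: 0 ⇒ (c0=1, c1=0)
macro 3: S0 reads c1=0 → after 3×micro: 1; S1 reads c0=1 → after 1×micro: 1 ⇒ (c0=1, c1=1)
macro 4: S0 reads c1=1 → after 3×micro: 2; S1 reads c0=1 → after 1×micro: 1 ⇒ (c0=2, c1=1)
macro 5: S0 reads c1=1 → after 3×micro: 2; S1 reads c0=2 → after 1×micro: 0 ⇒ (c0=2, c1=0)
macro 6: S0 reads c1=0 → after 3×micro: 1; S1 reads c0=2 → after 1×micro: 0 ⇒ (c0=1, c1=0)
macro 7: S0 reads c1=0 → after 3×micro: 1; S1 reads c0=1 → after 1×micro: 1 ⇒ (c0=1, c1=1)
macro 8: S0 reads c1=1 → after 3×micro: 2; S1 reads c0=1 → after 1×micro: 1 ⇒ (c0=2, c1=1)
macro 9: S0 reads c1=1 → after 3×micro: 2; S1 reads c0=2 → after 1×micro: 0 ⇒ (c0=2, c1=0)

c1 at macro-step 8 = 1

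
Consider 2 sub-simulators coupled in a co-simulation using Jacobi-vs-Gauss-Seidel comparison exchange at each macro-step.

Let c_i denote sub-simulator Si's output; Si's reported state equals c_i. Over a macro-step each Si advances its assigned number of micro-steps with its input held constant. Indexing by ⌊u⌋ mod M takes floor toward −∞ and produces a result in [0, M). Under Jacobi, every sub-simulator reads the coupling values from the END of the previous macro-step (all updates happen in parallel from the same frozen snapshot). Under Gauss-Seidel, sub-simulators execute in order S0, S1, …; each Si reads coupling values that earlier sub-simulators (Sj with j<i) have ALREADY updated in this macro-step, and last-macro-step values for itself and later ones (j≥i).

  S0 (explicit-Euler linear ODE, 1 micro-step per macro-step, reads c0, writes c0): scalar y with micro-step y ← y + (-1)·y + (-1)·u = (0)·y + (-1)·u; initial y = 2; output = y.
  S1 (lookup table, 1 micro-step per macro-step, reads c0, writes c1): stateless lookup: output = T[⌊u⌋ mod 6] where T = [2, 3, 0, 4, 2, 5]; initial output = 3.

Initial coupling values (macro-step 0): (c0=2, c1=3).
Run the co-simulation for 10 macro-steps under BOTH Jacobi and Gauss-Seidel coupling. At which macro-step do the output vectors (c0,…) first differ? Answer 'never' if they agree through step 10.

first divergence at macro-step: 1

[Jacobi] macro 1: S0 reads c0=2 → after 1×micro: -2; S1 reads c0=2 → after 1×micro: 0 ⇒ (c0=-2, c1=0)
[Jacobi] macro 2: S0 reads c0=-2 → after 1×micro: 2; S1 reads c0=-2 → after 1×micro: 2 ⇒ (c0=2, c1=2)
[Jacobi] macro 3: S0 reads c0=2 → after 1×micro: -2; S1 reads c0=2 → after 1×micro: 0 ⇒ (c0=-2, c1=0)
[Jacobi] macro 4: S0 reads c0=-2 → after 1×micro: 2; S1 reads c0=-2 → after 1×micro: 2 ⇒ (c0=2, c1=2)
[Jacobi] macro 5: S0 reads c0=2 → after 1×micro: -2; S1 reads c0=2 → after 1×micro: 0 ⇒ (c0=-2, c1=0)
[Jacobi] macro 6: S0 reads c0=-2 → after 1×micro: 2; S1 reads c0=-2 → after 1×micro: 2 ⇒ (c0=2, c1=2)
[Jacobi] macro 7: S0 reads c0=2 → after 1×micro: -2; S1 reads c0=2 → after 1×micro: 0 ⇒ (c0=-2, c1=0)
[Jacobi] macro 8: S0 reads c0=-2 → after 1×micro: 2; S1 reads c0=-2 → after 1×micro: 2 ⇒ (c0=2, c1=2)
[Jacobi] macro 9: S0 reads c0=2 → after 1×micro: -2; S1 reads c0=2 → after 1×micro: 0 ⇒ (c0=-2, c1=0)
[Jacobi] macro 10: S0 reads c0=-2 → after 1×micro: 2; S1 reads c0=-2 → after 1×micro: 2 ⇒ (c0=2, c1=2)
[Gauss-Seidel] macro 1: S0 reads c0=2 → after 1×micro: -2; S1 reads c0=-2 → after 1×micro: 2 ⇒ (c0=-2, c1=2)
[Gauss-Seidel] macro 2: S0 reads c0=-2 → after 1×micro: 2; S1 reads c0=2 → after 1×micro: 0 ⇒ (c0=2, c1=0)
[Gauss-Seidel] macro 3: S0 reads c0=2 → after 1×micro: -2; S1 reads c0=-2 → after 1×micro: 2 ⇒ (c0=-2, c1=2)
[Gauss-Seidel] macro 4: S0 reads c0=-2 → after 1×micro: 2; S1 reads c0=2 → after 1×micro: 0 ⇒ (c0=2, c1=0)
[Gauss-Seidel] macro 5: S0 reads c0=2 → after 1×micro: -2; S1 reads c0=-2 → after 1×micro: 2 ⇒ (c0=-2, c1=2)
[Gauss-Seidel] macro 6: S0 reads c0=-2 → after 1×micro: 2; S1 reads c0=2 → after 1×micro: 0 ⇒ (c0=2, c1=0)
[Gauss-Seidel] macro 7: S0 reads c0=2 → after 1×micro: -2; S1 reads c0=-2 → after 1×micro: 2 ⇒ (c0=-2, c1=2)
[Gauss-Seidel] macro 8: S0 reads c0=-2 → after 1×micro: 2; S1 reads c0=2 → after 1×micro: 0 ⇒ (c0=2, c1=0)
[Gauss-Seidel] macro 9: S0 reads c0=2 → after 1×micro: -2; S1 reads c0=-2 → after 1×micro: 2 ⇒ (c0=-2, c1=2)
[Gauss-Seidel] macro 10: S0 reads c0=-2 → after 1×micro: 2; S1 reads c0=2 → after 1×micro: 0 ⇒ (c0=2, c1=0)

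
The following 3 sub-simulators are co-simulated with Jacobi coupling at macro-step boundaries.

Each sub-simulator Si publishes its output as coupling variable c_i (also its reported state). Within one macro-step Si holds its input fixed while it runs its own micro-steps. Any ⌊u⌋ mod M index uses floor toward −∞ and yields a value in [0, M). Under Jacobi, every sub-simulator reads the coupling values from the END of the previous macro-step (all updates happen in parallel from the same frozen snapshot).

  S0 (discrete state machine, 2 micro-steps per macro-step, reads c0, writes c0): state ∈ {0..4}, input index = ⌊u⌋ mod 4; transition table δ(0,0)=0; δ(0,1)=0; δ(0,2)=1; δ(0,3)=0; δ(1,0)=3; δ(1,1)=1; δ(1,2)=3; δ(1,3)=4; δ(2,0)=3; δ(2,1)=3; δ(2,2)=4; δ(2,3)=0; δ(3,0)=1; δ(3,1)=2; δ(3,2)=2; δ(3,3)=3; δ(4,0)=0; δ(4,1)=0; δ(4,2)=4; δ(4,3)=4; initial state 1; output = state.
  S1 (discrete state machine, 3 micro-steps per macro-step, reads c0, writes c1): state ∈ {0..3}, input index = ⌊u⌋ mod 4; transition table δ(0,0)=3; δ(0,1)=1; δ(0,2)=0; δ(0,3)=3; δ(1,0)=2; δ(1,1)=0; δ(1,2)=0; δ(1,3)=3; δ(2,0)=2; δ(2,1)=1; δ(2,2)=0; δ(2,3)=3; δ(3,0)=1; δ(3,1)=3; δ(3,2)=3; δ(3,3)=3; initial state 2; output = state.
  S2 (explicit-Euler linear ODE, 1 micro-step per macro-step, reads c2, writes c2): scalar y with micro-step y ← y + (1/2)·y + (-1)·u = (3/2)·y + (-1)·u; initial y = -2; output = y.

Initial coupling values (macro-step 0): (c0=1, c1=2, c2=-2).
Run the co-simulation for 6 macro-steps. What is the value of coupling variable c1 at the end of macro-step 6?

c1 at macro-step 6 = 0

macro 1: S0 reads c0=1 → after 2×micro: 1; S1 reads c0=1 → after 3×micro: 1; S2 reads c2=-2 → after 1×micro: -1 ⇒ (c0=1, c1=1, c2=-1)
macro 2: S0 reads c0=1 → after 2×micro: 1; S1 reads c0=1 → after 3×micro: 0; S2 reads c2=-1 → after 1×micro: -1/2 ⇒ (c0=1, c1=0, c2=-1/2)
macro 3: S0 reads c0=1 → after 2×micro: 1; S1 reads c0=1 → after 3×micro: 1; S2 reads c2=-1/2 → after 1×micro: -1/4 ⇒ (c0=1, c1=1, c2=-1/4)
macro 4: S0 reads c0=1 → after 2×micro: 1; S1 reads c0=1 → after 3×micro: 0; S2 reads c2=-1/4 → after 1×micro: -1/8 ⇒ (c0=1, c1=0, c2=-1/8)
macro 5: S0 reads c0=1 → after 2×micro: 1; S1 reads c0=1 → after 3×micro: 1; S2 reads c2=-1/8 → after 1×micro: -1/16 ⇒ (c0=1, c1=1, c2=-1/16)
macro 6: S0 reads c0=1 → after 2×micro: 1; S1 reads c0=1 → after 3×micro: 0; S2 reads c2=-1/16 → after 1×micro: -1/32 ⇒ (c0=1, c1=0, c2=-1/32)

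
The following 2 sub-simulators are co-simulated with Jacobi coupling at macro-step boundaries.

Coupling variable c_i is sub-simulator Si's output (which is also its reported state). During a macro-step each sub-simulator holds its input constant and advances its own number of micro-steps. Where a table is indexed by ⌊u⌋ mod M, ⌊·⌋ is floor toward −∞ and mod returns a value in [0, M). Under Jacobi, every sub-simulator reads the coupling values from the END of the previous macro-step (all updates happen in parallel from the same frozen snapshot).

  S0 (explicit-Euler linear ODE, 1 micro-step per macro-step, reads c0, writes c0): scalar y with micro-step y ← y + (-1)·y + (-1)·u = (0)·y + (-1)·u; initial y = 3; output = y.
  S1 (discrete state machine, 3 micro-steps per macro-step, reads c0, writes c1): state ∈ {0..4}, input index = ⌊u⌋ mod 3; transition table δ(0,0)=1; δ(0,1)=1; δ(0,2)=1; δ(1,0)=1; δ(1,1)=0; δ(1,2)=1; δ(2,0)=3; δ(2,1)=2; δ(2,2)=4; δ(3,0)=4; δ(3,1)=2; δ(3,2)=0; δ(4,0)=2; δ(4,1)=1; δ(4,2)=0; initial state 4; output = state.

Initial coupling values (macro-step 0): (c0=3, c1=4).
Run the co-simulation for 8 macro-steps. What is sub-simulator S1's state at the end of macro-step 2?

macro 1: S0 reads c0=3 → after 1×micro: -3; S1 reads c0=3 → after 3×micro: 4 ⇒ (c0=-3, c1=4)
macro 2: S0 reads c0=-3 → after 1×micro: 3; S1 reads c0=-3 → after 3×micro: 4 ⇒ (c0=3, c1=4)
macro 3: S0 reads c0=3 → after 1×micro: -3; S1 reads c0=3 → after 3×micro: 4 ⇒ (c0=-3, c1=4)
macro 4: S0 reads c0=-3 → after 1×micro: 3; S1 reads c0=-3 → after 3×micro: 4 ⇒ (c0=3, c1=4)
macro 5: S0 reads c0=3 → after 1×micro: -3; S1 reads c0=3 → after 3×micro: 4 ⇒ (c0=-3, c1=4)
macro 6: S0 reads c0=-3 → after 1×micro: 3; S1 reads c0=-3 → after 3×micro: 4 ⇒ (c0=3, c1=4)
macro 7: S0 reads c0=3 → after 1×micro: -3; S1 reads c0=3 → after 3×micro: 4 ⇒ (c0=-3, c1=4)
macro 8: S0 reads c0=-3 → after 1×micro: 3; S1 reads c0=-3 → after 3×micro: 4 ⇒ (c0=3, c1=4)

S1 state at macro-step 2 = 4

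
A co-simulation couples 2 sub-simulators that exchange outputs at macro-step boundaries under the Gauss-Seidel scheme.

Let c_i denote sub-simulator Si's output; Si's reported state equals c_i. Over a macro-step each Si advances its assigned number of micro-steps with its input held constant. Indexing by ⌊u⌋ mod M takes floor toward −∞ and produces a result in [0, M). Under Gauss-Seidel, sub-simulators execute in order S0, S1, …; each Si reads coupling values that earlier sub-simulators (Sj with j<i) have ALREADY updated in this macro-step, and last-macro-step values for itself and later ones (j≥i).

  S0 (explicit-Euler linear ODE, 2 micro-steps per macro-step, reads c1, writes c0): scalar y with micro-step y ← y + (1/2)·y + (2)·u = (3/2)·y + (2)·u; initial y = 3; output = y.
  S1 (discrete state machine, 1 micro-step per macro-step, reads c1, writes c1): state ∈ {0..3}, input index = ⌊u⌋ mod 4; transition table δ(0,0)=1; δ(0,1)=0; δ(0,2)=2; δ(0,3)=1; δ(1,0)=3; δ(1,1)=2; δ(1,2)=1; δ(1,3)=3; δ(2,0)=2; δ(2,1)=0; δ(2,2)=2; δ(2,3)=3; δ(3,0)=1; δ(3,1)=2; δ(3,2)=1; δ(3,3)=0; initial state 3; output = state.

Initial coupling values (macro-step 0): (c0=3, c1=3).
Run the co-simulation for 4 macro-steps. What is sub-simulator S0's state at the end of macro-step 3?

macro 1: S0 reads c1=3 → after 2×micro: 87/4; S1 reads c1=3 → after 1×micro: 0 ⇒ (c0=87/4, c1=0)
macro 2: S0 reads c1=0 → after 2×micro: 783/16; S1 reads c1=0 → after 1×micro: 1 ⇒ (c0=783/16, c1=1)
macro 3: S0 reads c1=1 → after 2×micro: 7367/64; S1 reads c1=1 → after 1×micro: 2 ⇒ (c0=7367/64, c1=2)
macro 4: S0 reads c1=2 → after 2×micro: 68863/256; S1 reads c1=2 → after 1×micro: 2 ⇒ (c0=68863/256, c1=2)

S0 state at macro-step 3 = 7367/64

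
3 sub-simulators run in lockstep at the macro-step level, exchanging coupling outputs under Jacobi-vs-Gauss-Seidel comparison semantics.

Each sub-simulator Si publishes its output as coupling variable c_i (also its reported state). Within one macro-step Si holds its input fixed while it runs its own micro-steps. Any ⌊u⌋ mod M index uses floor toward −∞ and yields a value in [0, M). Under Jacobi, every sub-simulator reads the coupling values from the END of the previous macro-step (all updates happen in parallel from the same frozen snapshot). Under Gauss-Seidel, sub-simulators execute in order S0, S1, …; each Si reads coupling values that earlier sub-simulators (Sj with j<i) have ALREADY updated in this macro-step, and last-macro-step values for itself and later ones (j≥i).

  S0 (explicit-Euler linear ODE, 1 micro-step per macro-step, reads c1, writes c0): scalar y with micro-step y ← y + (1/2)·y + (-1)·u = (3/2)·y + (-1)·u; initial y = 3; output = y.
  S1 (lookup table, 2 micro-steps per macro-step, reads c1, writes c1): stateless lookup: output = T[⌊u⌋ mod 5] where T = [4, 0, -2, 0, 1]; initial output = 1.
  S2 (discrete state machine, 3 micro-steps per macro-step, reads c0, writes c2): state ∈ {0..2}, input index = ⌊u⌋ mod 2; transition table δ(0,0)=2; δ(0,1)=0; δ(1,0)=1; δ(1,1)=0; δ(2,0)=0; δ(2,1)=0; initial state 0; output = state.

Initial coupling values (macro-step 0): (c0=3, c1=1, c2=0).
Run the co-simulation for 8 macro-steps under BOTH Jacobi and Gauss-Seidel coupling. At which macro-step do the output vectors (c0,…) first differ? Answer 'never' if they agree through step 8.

[Jacobi] macro 1: S0 reads c1=1 → after 1×micro: 7/2; S1 reads c1=1 → after 2×micro: 0; S2 reads c0=3 → after 3×micro: 0 ⇒ (c0=7/2, c1=0, c2=0)
[Jacobi] macro 2: S0 reads c1=0 → after 1×micro: 21/4; S1 reads c1=0 → after 2×micro: 4; S2 reads c0=7/2 → after 3×micro: 0 ⇒ (c0=21/4, c1=4, c2=0)
[Jacobi] macro 3: S0 reads c1=4 → after 1×micro: 31/8; S1 reads c1=4 → after 2×micro: 1; S2 reads c0=21/4 → after 3×micro: 0 ⇒ (c0=31/8, c1=1, c2=0)
[Jacobi] macro 4: S0 reads c1=1 → after 1×micro: 77/16; S1 reads c1=1 → after 2×micro: 0; S2 reads c0=31/8 → after 3×micro: 0 ⇒ (c0=77/16, c1=0, c2=0)
[Jacobi] macro 5: S0 reads c1=0 → after 1×micro: 231/32; S1 reads c1=0 → after 2×micro: 4; S2 reads c0=77/16 → after 3×micro: 2 ⇒ (c0=231/32, c1=4, c2=2)
[Jacobi] macro 6: S0 reads c1=4 → after 1×micro: 437/64; S1 reads c1=4 → after 2×micro: 1; S2 reads c0=231/32 → after 3×micro: 0 ⇒ (c0=437/64, c1=1, c2=0)
[Jacobi] macro 7: S0 reads c1=1 → after 1×micro: 1183/128; S1 reads c1=1 → after 2×micro: 0; S2 reads c0=437/64 → after 3×micro: 2 ⇒ (c0=1183/128, c1=0, c2=2)
[Jacobi] macro 8: S0 reads c1=0 → after 1×micro: 3549/256; S1 reads c1=0 → after 2×micro: 4; S2 reads c0=1183/128 → after 3×micro: 0 ⇒ (c0=3549/256, c1=4, c2=0)
[Gauss-Seidel] macro 1: S0 reads c1=1 → after 1×micro: 7/2; S1 reads c1=1 → after 2×micro: 0; S2 reads c0=7/2 → after 3×micro: 0 ⇒ (c0=7/2, c1=0, c2=0)
[Gauss-Seidel] macro 2: S0 reads c1=0 → after 1×micro: 21/4; S1 reads c1=0 → after 2×micro: 4; S2 reads c0=21/4 → after 3×micro: 0 ⇒ (c0=21/4, c1=4, c2=0)
[Gauss-Seidel] macro 3: S0 reads c1=4 → after 1×micro: 31/8; S1 reads c1=4 → after 2×micro: 1; S2 reads c0=31/8 → after 3×micro: 0 ⇒ (c0=31/8, c1=1, c2=0)
[Gauss-Seidel] macro 4: S0 reads c1=1 → after 1×micro: 77/16; S1 reads c1=1 → after 2×micro: 0; S2 reads c0=77/16 → after 3×micro: 2 ⇒ (c0=77/16, c1=0, c2=2)
[Gauss-Seidel] macro 5: S0 reads c1=0 → after 1×micro: 231/32; S1 reads c1=0 → after 2×micro: 4; S2 reads c0=231/32 → after 3×micro: 0 ⇒ (c0=231/32, c1=4, c2=0)
[Gauss-Seidel] macro 6: S0 reads c1=4 → after 1×micro: 437/64; S1 reads c1=4 → after 2×micro: 1; S2 reads c0=437/64 → after 3×micro: 2 ⇒ (c0=437/64, c1=1, c2=2)
[Gauss-Seidel] macro 7: S0 reads c1=1 → after 1×micro: 1183/128; S1 reads c1=1 → after 2×micro: 0; S2 reads c0=1183/128 → after 3×micro: 0 ⇒ (c0=1183/128, c1=0, c2=0)
[Gauss-Seidel] macro 8: S0 reads c1=0 → after 1×micro: 3549/256; S1 reads c1=0 → after 2×micro: 4; S2 reads c0=3549/256 → after 3×micro: 0 ⇒ (c0=3549/256, c1=4, c2=0)

first divergence at macro-step: 4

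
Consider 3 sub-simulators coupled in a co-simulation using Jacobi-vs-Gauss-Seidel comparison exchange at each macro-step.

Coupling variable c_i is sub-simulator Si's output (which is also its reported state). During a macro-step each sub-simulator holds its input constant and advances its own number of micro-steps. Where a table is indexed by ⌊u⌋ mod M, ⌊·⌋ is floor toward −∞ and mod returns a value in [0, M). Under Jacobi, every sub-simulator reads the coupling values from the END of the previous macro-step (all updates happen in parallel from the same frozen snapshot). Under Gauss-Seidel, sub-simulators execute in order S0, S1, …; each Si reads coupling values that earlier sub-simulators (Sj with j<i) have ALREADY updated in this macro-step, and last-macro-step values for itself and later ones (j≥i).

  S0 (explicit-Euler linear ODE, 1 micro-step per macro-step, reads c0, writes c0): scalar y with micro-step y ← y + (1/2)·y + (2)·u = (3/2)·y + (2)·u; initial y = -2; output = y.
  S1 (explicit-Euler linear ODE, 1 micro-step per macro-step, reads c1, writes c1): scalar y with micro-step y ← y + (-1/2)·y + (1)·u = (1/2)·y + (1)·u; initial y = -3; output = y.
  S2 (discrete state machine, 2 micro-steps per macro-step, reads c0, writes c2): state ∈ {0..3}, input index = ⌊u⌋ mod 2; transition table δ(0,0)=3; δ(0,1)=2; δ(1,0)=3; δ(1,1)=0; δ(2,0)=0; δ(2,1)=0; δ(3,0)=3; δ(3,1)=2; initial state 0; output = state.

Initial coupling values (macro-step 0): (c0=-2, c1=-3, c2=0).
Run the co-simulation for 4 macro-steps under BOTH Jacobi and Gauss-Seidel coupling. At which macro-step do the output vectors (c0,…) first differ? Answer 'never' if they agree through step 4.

first divergence at macro-step: 1

[Jacobi] macro 1: S0 reads c0=-2 → after 1×micro: -7; S1 reads c1=-3 → after 1×micro: -9/2; S2 reads c0=-2 → after 2×micro: 3 ⇒ (c0=-7, c1=-9/2, c2=3)
[Jacobi] macro 2: S0 reads c0=-7 → after 1×micro: -49/2; S1 reads c1=-9/2 → after 1×micro: -27/4; S2 reads c0=-7 → after 2×micro: 0 ⇒ (c0=-49/2, c1=-27/4, c2=0)
[Jacobi] macro 3: S0 reads c0=-49/2 → after 1×micro: -343/4; S1 reads c1=-27/4 → after 1×micro: -81/8; S2 reads c0=-49/2 → after 2×micro: 0 ⇒ (c0=-343/4, c1=-81/8, c2=0)
[Jacobi] macro 4: S0 reads c0=-343/4 → after 1×micro: -2401/8; S1 reads c1=-81/8 → after 1×micro: -243/16; S2 reads c0=-343/4 → after 2×micro: 3 ⇒ (c0=-2401/8, c1=-243/16, c2=3)
[Gauss-Seidel] macro 1: S0 reads c0=-2 → after 1×micro: -7; S1 reads c1=-3 → after 1×micro: -9/2; S2 reads c0=-7 → after 2×micro: 0 ⇒ (c0=-7, c1=-9/2, c2=0)
[Gauss-Seidel] macro 2: S0 reads c0=-7 → after 1×micro: -49/2; S1 reads c1=-9/2 → after 1×micro: -27/4; S2 reads c0=-49/2 → after 2×micro: 0 ⇒ (c0=-49/2, c1=-27/4, c2=0)
[Gauss-Seidel] macro 3: S0 reads c0=-49/2 → after 1×micro: -343/4; S1 reads c1=-27/4 → after 1×micro: -81/8; S2 reads c0=-343/4 → after 2×micro: 3 ⇒ (c0=-343/4, c1=-81/8, c2=3)
[Gauss-Seidel] macro 4: S0 reads c0=-343/4 → after 1×micro: -2401/8; S1 reads c1=-81/8 → after 1×micro: -243/16; S2 reads c0=-2401/8 → after 2×micro: 0 ⇒ (c0=-2401/8, c1=-243/16, c2=0)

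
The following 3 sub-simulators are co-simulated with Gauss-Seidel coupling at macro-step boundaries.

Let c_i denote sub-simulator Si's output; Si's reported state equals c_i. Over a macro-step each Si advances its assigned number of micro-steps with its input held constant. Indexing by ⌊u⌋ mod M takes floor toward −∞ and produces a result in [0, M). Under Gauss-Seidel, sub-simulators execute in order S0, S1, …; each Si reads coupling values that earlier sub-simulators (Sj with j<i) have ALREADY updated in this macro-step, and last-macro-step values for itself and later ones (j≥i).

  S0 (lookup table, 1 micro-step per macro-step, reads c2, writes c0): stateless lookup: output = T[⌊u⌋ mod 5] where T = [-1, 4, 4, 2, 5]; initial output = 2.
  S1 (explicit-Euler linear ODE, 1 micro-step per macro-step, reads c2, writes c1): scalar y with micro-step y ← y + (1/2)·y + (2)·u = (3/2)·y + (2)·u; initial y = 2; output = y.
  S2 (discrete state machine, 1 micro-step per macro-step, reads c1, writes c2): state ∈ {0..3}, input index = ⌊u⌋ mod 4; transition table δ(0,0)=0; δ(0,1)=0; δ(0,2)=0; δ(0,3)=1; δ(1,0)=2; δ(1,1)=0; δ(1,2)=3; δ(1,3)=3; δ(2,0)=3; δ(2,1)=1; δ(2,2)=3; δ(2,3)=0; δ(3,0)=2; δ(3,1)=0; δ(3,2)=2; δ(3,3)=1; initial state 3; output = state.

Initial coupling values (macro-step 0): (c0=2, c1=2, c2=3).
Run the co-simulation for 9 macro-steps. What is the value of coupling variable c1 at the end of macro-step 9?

macro 1: S0 reads c2=3 → after 1×micro: 2; S1 reads c2=3 → after 1×micro: 9; S2 reads c1=9 → after 1×micro: 0 ⇒ (c0=2, c1=9, c2=0)
macro 2: S0 reads c2=0 → after 1×micro: -1; S1 reads c2=0 → after 1×micro: 27/2; S2 reads c1=27/2 → after 1×micro: 0 ⇒ (c0=-1, c1=27/2, c2=0)
macro 3: S0 reads c2=0 → after 1×micro: -1; S1 reads c2=0 → after 1×micro: 81/4; S2 reads c1=81/4 → after 1×micro: 0 ⇒ (c0=-1, c1=81/4, c2=0)
macro 4: S0 reads c2=0 → after 1×micro: -1; S1 reads c2=0 → after 1×micro: 243/8; S2 reads c1=243/8 → after 1×micro: 0 ⇒ (c0=-1, c1=243/8, c2=0)
macro 5: S0 reads c2=0 → after 1×micro: -1; S1 reads c2=0 → after 1×micro: 729/16; S2 reads c1=729/16 → after 1×micro: 0 ⇒ (c0=-1, c1=729/16, c2=0)
macro 6: S0 reads c2=0 → after 1×micro: -1; S1 reads c2=0 → after 1×micro: 2187/32; S2 reads c1=2187/32 → after 1×micro: 0 ⇒ (c0=-1, c1=2187/32, c2=0)
macro 7: S0 reads c2=0 → after 1×micro: -1; S1 reads c2=0 → after 1×micro: 6561/64; S2 reads c1=6561/64 → after 1×micro: 0 ⇒ (c0=-1, c1=6561/64, c2=0)
macro 8: S0 reads c2=0 → after 1×micro: -1; S1 reads c2=0 → after 1×micro: 19683/128; S2 reads c1=19683/128 → after 1×micro: 0 ⇒ (c0=-1, c1=19683/128, c2=0)
macro 9: S0 reads c2=0 → after 1×micro: -1; S1 reads c2=0 → after 1×micro: 59049/256; S2 reads c1=59049/256 → after 1×micro: 0 ⇒ (c0=-1, c1=59049/256, c2=0)

c1 at macro-step 9 = 59049/256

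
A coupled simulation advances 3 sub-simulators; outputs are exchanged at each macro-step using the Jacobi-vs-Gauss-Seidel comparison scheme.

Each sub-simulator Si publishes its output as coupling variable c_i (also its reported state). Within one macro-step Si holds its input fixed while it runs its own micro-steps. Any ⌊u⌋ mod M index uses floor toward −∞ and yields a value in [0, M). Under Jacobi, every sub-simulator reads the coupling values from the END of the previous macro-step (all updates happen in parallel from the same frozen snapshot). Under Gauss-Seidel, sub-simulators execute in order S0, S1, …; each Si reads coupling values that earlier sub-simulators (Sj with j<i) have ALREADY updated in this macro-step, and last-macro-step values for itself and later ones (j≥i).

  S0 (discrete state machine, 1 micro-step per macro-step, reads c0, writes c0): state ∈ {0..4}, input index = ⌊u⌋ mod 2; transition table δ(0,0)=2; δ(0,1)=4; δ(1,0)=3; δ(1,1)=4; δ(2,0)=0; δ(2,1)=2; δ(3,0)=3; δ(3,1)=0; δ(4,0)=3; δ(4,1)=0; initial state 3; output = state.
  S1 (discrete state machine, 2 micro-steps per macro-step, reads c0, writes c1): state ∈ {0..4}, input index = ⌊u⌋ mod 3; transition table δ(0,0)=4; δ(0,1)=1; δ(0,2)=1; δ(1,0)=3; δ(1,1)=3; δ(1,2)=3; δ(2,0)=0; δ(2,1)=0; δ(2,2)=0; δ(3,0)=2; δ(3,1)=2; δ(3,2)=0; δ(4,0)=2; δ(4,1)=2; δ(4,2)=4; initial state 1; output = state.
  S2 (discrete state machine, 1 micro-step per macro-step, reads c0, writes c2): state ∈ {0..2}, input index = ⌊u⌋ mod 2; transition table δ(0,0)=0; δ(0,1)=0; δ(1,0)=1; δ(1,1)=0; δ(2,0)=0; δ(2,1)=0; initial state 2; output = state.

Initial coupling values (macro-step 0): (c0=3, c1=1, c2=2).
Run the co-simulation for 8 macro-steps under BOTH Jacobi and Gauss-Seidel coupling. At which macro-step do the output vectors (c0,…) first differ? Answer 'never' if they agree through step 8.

first divergence at macro-step: 2

[Jacobi] macro 1: S0 reads c0=3 → after 1×micro: 0; S1 reads c0=3 → after 2×micro: 2; S2 reads c0=3 → after 1×micro: 0 ⇒ (c0=0, c1=2, c2=0)
[Jacobi] macro 2: S0 reads c0=0 → after 1×micro: 2; S1 reads c0=0 → after 2×micro: 4; S2 reads c0=0 → after 1×micro: 0 ⇒ (c0=2, c1=4, c2=0)
[Jacobi] macro 3: S0 reads c0=2 → after 1×micro: 0; S1 reads c0=2 → after 2×micro: 4; S2 reads c0=2 → after 1×micro: 0 ⇒ (c0=0, c1=4, c2=0)
[Jacobi] macro 4: S0 reads c0=0 → after 1×micro: 2; S1 reads c0=0 → after 2×micro: 0; S2 reads c0=0 → after 1×micro: 0 ⇒ (c0=2, c1=0, c2=0)
[Jacobi] macro 5: S0 reads c0=2 → after 1×micro: 0; S1 reads c0=2 → after 2×micro: 3; S2 reads c0=2 → after 1×micro: 0 ⇒ (c0=0, c1=3, c2=0)
[Jacobi] macro 6: S0 reads c0=0 → after 1×micro: 2; S1 reads c0=0 → after 2×micro: 0; S2 reads c0=0 → after 1×micro: 0 ⇒ (c0=2, c1=0, c2=0)
[Jacobi] macro 7: S0 reads c0=2 → after 1×micro: 0; S1 reads c0=2 → after 2×micro: 3; S2 reads c0=2 → after 1×micro: 0 ⇒ (c0=0, c1=3, c2=0)
[Jacobi] macro 8: S0 reads c0=0 → after 1×micro: 2; S1 reads c0=0 → after 2×micro: 0; S2 reads c0=0 → after 1×micro: 0 ⇒ (c0=2, c1=0, c2=0)
[Gauss-Seidel] macro 1: S0 reads c0=3 → after 1×micro: 0; S1 reads c0=0 → after 2×micro: 2; S2 reads c0=0 → after 1×micro: 0 ⇒ (c0=0, c1=2, c2=0)
[Gauss-Seidel] macro 2: S0 reads c0=0 → after 1×micro: 2; S1 reads c0=2 → after 2×micro: 1; S2 reads c0=2 → after 1×micro: 0 ⇒ (c0=2, c1=1, c2=0)
[Gauss-Seidel] macro 3: S0 reads c0=2 → after 1×micro: 0; S1 reads c0=0 → after 2×micro: 2; S2 reads c0=0 → after 1×micro: 0 ⇒ (c0=0, c1=2, c2=0)
[Gauss-Seidel] macro 4: S0 reads c0=0 → after 1×micro: 2; S1 reads c0=2 → after 2×micro: 1; S2 reads c0=2 → after 1×micro: 0 ⇒ (c0=2, c1=1, c2=0)
[Gauss-Seidel] macro 5: S0 reads c0=2 → after 1×micro: 0; S1 reads c0=0 → after 2×micro: 2; S2 reads c0=0 → after 1×micro: 0 ⇒ (c0=0, c1=2, c2=0)
[Gauss-Seidel] macro 6: S0 reads c0=0 → after 1×micro: 2; S1 reads c0=2 → after 2×micro: 1; S2 reads c0=2 → after 1×micro: 0 ⇒ (c0=2, c1=1, c2=0)
[Gauss-Seidel] macro 7: S0 reads c0=2 → after 1×micro: 0; S1 reads c0=0 → after 2×micro: 2; S2 reads c0=0 → after 1×micro: 0 ⇒ (c0=0, c1=2, c2=0)
[Gauss-Seidel] macro 8: S0 reads c0=0 → after 1×micro: 2; S1 reads c0=2 → after 2×micro: 1; S2 reads c0=2 → after 1×micro: 0 ⇒ (c0=2, c1=1, c2=0)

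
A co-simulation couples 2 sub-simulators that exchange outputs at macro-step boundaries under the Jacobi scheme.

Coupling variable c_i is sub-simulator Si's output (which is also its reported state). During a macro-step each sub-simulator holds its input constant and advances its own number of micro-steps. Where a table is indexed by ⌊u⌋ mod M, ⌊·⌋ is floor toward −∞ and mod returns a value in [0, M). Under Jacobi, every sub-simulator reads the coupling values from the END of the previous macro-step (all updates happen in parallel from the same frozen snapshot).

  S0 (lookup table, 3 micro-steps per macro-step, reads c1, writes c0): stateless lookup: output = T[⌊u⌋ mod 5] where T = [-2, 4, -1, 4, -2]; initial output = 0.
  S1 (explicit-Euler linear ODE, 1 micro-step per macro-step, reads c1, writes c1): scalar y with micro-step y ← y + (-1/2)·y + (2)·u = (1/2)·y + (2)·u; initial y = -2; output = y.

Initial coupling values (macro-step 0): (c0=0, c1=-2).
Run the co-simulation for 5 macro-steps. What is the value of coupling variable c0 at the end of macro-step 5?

macro 1: S0 reads c1=-2 → after 3×micro: 4; S1 reads c1=-2 → after 1×micro: -5 ⇒ (c0=4, c1=-5)
macro 2: S0 reads c1=-5 → after 3×micro: -2; S1 reads c1=-5 → after 1×micro: -25/2 ⇒ (c0=-2, c1=-25/2)
macro 3: S0 reads c1=-25/2 → after 3×micro: -1; S1 reads c1=-25/2 → after 1×micro: -125/4 ⇒ (c0=-1, c1=-125/4)
macro 4: S0 reads c1=-125/4 → after 3×micro: 4; S1 reads c1=-125/4 → after 1×micro: -625/8 ⇒ (c0=4, c1=-625/8)
macro 5: S0 reads c1=-625/8 → after 3×micro: 4; S1 reads c1=-625/8 → after 1×micro: -3125/16 ⇒ (c0=4, c1=-3125/16)

c0 at macro-step 5 = 4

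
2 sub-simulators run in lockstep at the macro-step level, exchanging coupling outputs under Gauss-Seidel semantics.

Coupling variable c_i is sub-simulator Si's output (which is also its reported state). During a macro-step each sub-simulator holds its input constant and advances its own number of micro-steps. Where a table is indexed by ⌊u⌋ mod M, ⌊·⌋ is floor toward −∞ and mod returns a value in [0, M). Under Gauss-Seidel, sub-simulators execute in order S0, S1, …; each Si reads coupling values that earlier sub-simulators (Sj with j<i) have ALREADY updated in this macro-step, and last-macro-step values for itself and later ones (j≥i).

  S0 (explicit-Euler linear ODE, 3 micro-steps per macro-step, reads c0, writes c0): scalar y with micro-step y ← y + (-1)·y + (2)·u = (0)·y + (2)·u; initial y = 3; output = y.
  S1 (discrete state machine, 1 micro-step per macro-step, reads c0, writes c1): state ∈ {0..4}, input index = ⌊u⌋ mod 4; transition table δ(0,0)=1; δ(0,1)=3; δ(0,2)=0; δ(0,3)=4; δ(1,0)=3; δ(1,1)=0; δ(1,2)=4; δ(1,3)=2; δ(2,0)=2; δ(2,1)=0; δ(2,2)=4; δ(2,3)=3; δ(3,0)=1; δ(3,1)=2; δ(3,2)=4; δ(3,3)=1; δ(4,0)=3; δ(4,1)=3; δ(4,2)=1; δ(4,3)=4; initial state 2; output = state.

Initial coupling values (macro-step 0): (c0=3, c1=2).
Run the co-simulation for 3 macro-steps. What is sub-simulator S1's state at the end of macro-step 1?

S1 state at macro-step 1 = 4

macro 1: S0 reads c0=3 → after 3×micro: 6; S1 reads c0=6 → after 1×micro: 4 ⇒ (c0=6, c1=4)
macro 2: S0 reads c0=6 → after 3×micro: 12; S1 reads c0=12 → after 1×micro: 3 ⇒ (c0=12, c1=3)
macro 3: S0 reads c0=12 → after 3×micro: 24; S1 reads c0=24 → after 1×micro: 1 ⇒ (c0=24, c1=1)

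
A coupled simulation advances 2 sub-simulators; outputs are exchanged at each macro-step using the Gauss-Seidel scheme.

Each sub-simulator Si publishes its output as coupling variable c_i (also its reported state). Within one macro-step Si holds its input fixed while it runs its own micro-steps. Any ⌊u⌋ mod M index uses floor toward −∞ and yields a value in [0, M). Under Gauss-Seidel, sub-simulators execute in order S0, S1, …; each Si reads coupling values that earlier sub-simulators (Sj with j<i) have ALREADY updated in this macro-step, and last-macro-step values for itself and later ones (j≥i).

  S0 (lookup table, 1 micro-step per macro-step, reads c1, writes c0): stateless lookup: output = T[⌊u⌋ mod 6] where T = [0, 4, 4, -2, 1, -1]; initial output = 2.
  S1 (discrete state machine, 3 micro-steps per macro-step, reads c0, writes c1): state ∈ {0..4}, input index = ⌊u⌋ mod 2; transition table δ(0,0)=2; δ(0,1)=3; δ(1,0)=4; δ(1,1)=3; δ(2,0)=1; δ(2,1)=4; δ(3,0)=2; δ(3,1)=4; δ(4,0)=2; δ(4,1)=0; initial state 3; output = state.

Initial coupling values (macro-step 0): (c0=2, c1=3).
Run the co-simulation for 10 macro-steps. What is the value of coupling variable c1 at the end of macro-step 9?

macro 1: S0 reads c1=3 → after 1×micro: -2; S1 reads c0=-2 → after 3×micro: 4 ⇒ (c0=-2, c1=4)
macro 2: S0 reads c1=4 → after 1×micro: 1; S1 reads c0=1 → after 3×micro: 4 ⇒ (c0=1, c1=4)
macro 3: S0 reads c1=4 → after 1×micro: 1; S1 reads c0=1 → after 3×micro: 4 ⇒ (c0=1, c1=4)
macro 4: S0 reads c1=4 → after 1×micro: 1; S1 reads c0=1 → after 3×micro: 4 ⇒ (c0=1, c1=4)
macro 5: S0 reads c1=4 → after 1×micro: 1; S1 reads c0=1 → after 3×micro: 4 ⇒ (c0=1, c1=4)
macro 6: S0 reads c1=4 → after 1×micro: 1; S1 reads c0=1 → after 3×micro: 4 ⇒ (c0=1, c1=4)
macro 7: S0 reads c1=4 → after 1×micro: 1; S1 reads c0=1 → after 3×micro: 4 ⇒ (c0=1, c1=4)
macro 8: S0 reads c1=4 → after 1×micro: 1; S1 reads c0=1 → after 3×micro: 4 ⇒ (c0=1, c1=4)
macro 9: S0 reads c1=4 → after 1×micro: 1; S1 reads c0=1 → after 3×micro: 4 ⇒ (c0=1, c1=4)
macro 10: S0 reads c1=4 → after 1×micro: 1; S1 reads c0=1 → after 3×micro: 4 ⇒ (c0=1, c1=4)

c1 at macro-step 9 = 4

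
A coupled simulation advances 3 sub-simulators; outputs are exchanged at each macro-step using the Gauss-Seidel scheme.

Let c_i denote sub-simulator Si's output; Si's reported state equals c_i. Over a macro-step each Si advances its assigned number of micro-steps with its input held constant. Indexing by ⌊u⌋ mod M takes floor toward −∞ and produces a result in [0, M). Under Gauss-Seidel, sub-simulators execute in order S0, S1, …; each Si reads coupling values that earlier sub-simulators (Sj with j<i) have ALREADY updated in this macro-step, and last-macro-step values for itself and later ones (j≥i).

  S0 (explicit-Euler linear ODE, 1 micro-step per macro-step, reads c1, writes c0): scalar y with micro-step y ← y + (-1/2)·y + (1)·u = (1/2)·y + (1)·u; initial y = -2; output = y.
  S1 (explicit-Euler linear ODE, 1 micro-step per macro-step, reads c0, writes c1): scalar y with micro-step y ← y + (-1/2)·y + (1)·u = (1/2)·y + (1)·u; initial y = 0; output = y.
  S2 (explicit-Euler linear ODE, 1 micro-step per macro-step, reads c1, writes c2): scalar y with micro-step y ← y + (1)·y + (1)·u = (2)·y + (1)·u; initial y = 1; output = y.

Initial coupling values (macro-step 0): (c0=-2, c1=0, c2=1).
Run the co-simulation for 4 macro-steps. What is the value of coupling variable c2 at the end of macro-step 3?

c2 at macro-step 3 = -15/4

macro 1: S0 reads c1=0 → after 1×micro: -1; S1 reads c0=-1 → after 1×micro: -1; S2 reads c1=-1 → after 1×micro: 1 ⇒ (c0=-1, c1=-1, c2=1)
macro 2: S0 reads c1=-1 → after 1×micro: -3/2; S1 reads c0=-3/2 → after 1×micro: -2; S2 reads c1=-2 → after 1×micro: 0 ⇒ (c0=-3/2, c1=-2, c2=0)
macro 3: S0 reads c1=-2 → after 1×micro: -11/4; S1 reads c0=-11/4 → after 1×micro: -15/4; S2 reads c1=-15/4 → after 1×micro: -15/4 ⇒ (c0=-11/4, c1=-15/4, c2=-15/4)
macro 4: S0 reads c1=-15/4 → after 1×micro: -41/8; S1 reads c0=-41/8 → after 1×micro: -7; S2 reads c1=-7 → after 1×micro: -29/2 ⇒ (c0=-41/8, c1=-7, c2=-29/2)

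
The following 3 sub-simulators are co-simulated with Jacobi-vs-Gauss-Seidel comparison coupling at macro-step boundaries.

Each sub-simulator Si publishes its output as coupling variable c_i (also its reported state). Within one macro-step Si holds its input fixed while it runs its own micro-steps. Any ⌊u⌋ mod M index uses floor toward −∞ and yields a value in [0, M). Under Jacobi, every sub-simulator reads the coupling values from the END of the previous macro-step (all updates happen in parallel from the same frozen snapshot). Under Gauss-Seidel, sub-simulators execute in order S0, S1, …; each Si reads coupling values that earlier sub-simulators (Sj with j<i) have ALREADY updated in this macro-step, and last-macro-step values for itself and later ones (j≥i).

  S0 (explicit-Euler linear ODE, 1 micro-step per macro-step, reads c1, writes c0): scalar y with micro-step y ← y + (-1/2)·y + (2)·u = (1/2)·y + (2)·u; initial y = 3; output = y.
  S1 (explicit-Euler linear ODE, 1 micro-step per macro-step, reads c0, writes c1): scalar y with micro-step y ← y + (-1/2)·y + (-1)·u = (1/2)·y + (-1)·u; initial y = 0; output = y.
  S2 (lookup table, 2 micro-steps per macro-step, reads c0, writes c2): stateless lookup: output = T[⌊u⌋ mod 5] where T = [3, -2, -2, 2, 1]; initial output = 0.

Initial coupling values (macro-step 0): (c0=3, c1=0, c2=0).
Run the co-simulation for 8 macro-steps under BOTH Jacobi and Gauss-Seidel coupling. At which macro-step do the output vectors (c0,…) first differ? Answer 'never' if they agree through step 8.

first divergence at macro-step: 1

[Jacobi] macro 1: S0 reads c1=0 → after 1×micro: 3/2; S1 reads c0=3 → after 1×micro: -3; S2 reads c0=3 → after 2×micro: 2 ⇒ (c0=3/2, c1=-3, c2=2)
[Jacobi] macro 2: S0 reads c1=-3 → after 1×micro: -21/4; S1 reads c0=3/2 → after 1×micro: -3; S2 reads c0=3/2 → after 2×micro: -2 ⇒ (c0=-21/4, c1=-3, c2=-2)
[Jacobi] macro 3: S0 reads c1=-3 → after 1×micro: -69/8; S1 reads c0=-21/4 → after 1×micro: 15/4; S2 reads c0=-21/4 → after 2×micro: 1 ⇒ (c0=-69/8, c1=15/4, c2=1)
[Jacobi] macro 4: S0 reads c1=15/4 → after 1×micro: 51/16; S1 reads c0=-69/8 → after 1×micro: 21/2; S2 reads c0=-69/8 → after 2×micro: -2 ⇒ (c0=51/16, c1=21/2, c2=-2)
[Jacobi] macro 5: S0 reads c1=21/2 → after 1×micro: 723/32; S1 reads c0=51/16 → after 1×micro: 33/16; S2 reads c0=51/16 → after 2×micro: 2 ⇒ (c0=723/32, c1=33/16, c2=2)
[Jacobi] macro 6: S0 reads c1=33/16 → after 1×micro: 987/64; S1 reads c0=723/32 → after 1×micro: -345/16; S2 reads c0=723/32 → after 2×micro: -2 ⇒ (c0=987/64, c1=-345/16, c2=-2)
[Jacobi] macro 7: S0 reads c1=-345/16 → after 1×micro: -4533/128; S1 reads c0=987/64 → after 1×micro: -1677/64; S2 reads c0=987/64 → after 2×micro: 3 ⇒ (c0=-4533/128, c1=-1677/64, c2=3)
[Jacobi] macro 8: S0 reads c1=-1677/64 → after 1×micro: -17949/256; S1 reads c0=-4533/128 → after 1×micro: 357/16; S2 reads c0=-4533/128 → after 2×micro: 1 ⇒ (c0=-17949/256, c1=357/16, c2=1)
[Gauss-Seidel] macro 1: S0 reads c1=0 → after 1×micro: 3/2; S1 reads c0=3/2 → after 1×micro: -3/2; S2 reads c0=3/2 → after 2×micro: -2 ⇒ (c0=3/2, c1=-3/2, c2=-2)
[Gauss-Seidel] macro 2: S0 reads c1=-3/2 → after 1×micro: -9/4; S1 reads c0=-9/4 → after 1×micro: 3/2; S2 reads c0=-9/4 → after 2×micro: -2 ⇒ (c0=-9/4, c1=3/2, c2=-2)
[Gauss-Seidel] macro 3: S0 reads c1=3/2 → after 1×micro: 15/8; S1 reads c0=15/8 → after 1×micro: -9/8; S2 reads c0=15/8 → after 2×micro: -2 ⇒ (c0=15/8, c1=-9/8, c2=-2)
[Gauss-Seidel] macro 4: S0 reads c1=-9/8 → after 1×micro: -21/16; S1 reads c0=-21/16 → after 1×micro: 3/4; S2 reads c0=-21/16 → after 2×micro: 2 ⇒ (c0=-21/16, c1=3/4, c2=2)
[Gauss-Seidel] macro 5: S0 reads c1=3/4 → after 1×micro: 27/32; S1 reads c0=27/32 → after 1×micro: -15/32; S2 reads c0=27/32 → after 2×micro: 3 ⇒ (c0=27/32, c1=-15/32, c2=3)
[Gauss-Seidel] macro 6: S0 reads c1=-15/32 → after 1×micro: -33/64; S1 reads c0=-33/64 → after 1×micro: 9/32; S2 reads c0=-33/64 → after 2×micro: 1 ⇒ (c0=-33/64, c1=9/32, c2=1)
[Gauss-Seidel] macro 7: S0 reads c1=9/32 → after 1×micro: 39/128; S1 reads c0=39/128 → after 1×micro: -21/128; S2 reads c0=39/128 → after 2×micro: 3 ⇒ (c0=39/128, c1=-21/128, c2=3)
[Gauss-Seidel] macro 8: S0 reads c1=-21/128 → after 1×micro: -45/256; S1 reads c0=-45/256 → after 1×micro: 3/32; S2 reads c0=-45/256 → after 2×micro: 1 ⇒ (c0=-45/256, c1=3/32, c2=1)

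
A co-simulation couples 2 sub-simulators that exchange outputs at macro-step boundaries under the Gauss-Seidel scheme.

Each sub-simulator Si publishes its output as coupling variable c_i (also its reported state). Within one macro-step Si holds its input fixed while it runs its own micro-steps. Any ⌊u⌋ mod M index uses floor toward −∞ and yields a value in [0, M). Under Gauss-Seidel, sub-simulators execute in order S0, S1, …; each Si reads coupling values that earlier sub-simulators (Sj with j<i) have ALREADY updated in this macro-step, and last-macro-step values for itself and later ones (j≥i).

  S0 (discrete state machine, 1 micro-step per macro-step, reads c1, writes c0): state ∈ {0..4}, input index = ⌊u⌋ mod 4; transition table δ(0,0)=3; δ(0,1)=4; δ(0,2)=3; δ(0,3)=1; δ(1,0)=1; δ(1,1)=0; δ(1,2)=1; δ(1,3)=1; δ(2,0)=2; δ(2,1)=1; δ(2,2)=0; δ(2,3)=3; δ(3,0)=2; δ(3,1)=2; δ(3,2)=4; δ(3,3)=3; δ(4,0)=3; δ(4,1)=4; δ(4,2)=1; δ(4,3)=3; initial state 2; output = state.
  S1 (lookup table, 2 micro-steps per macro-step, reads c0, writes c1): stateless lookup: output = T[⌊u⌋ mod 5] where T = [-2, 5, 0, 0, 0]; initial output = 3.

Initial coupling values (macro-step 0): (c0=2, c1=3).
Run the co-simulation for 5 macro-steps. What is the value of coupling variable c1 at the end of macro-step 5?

macro 1: S0 reads c1=3 → after 1×micro: 3; S1 reads c0=3 → after 2×micro: 0 ⇒ (c0=3, c1=0)
macro 2: S0 reads c1=0 → after 1×micro: 2; S1 reads c0=2 → after 2×micro: 0 ⇒ (c0=2, c1=0)
macro 3: S0 reads c1=0 → after 1×micro: 2; S1 reads c0=2 → after 2×micro: 0 ⇒ (c0=2, c1=0)
macro 4: S0 reads c1=0 → after 1×micro: 2; S1 reads c0=2 → after 2×micro: 0 ⇒ (c0=2, c1=0)
macro 5: S0 reads c1=0 → after 1×micro: 2; S1 reads c0=2 → after 2×micro: 0 ⇒ (c0=2, c1=0)

c1 at macro-step 5 = 0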